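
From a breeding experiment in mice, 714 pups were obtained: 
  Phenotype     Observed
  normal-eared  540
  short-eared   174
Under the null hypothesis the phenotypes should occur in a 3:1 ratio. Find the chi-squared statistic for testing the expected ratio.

0.151

Under the 3:1 hypothesis (Σ ratio = 4, N = 714):
  normal-eared: 714 × 3/4 = 535.5
  short-eared: 714 × 1/4 = 178.5
χ² = Σ (O − E)² / E
  normal-eared: (540 − 535.5)² / 535.5 = 0.0378
  short-eared: (174 − 178.5)² / 178.5 = 0.1134
χ² = 0.0378 + 0.1134 = 0.1512 ≈ 0.151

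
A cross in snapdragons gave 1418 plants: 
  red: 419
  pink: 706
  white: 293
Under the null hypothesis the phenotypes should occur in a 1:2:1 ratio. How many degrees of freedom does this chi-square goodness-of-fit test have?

A goodness-of-fit test with 3 phenotype classes has df = 3 − 1 = 2.

2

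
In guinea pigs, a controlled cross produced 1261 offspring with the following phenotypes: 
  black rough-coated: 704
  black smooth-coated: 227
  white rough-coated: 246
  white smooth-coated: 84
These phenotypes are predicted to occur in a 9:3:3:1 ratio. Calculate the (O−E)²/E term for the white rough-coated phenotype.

0.387

Under the 9:3:3:1 hypothesis (Σ ratio = 16, N = 1261):
  black rough-coated: 1261 × 9/16 = 709.3125
  black smooth-coated: 1261 × 3/16 = 236.4375
  white rough-coated: 1261 × 3/16 = 236.4375
  white smooth-coated: 1261 × 1/16 = 78.8125
Contribution of white rough-coated: (246 − 236.4375)² / 236.4375 = 0.3867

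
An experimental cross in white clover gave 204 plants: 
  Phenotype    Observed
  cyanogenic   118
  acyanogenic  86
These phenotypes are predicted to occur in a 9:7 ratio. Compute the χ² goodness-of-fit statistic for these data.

The 9:7 ratio has 16 parts, so with N = 204 the expected counts are:
  cyanogenic: 204 × 9/16 = 114.75
  acyanogenic: 204 × 7/16 = 89.25
χ² = Σ (O − E)² / E
  cyanogenic: (118 − 114.75)² / 114.75 = 0.0920
  acyanogenic: (86 − 89.25)² / 89.25 = 0.1183
χ² = 0.0920 + 0.1183 = 0.2103 ≈ 0.210

0.210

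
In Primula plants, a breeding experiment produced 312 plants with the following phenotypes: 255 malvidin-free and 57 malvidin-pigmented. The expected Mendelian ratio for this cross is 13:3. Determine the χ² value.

0.047

The 13:3 ratio has 16 parts, so with N = 312 the expected counts are:
  malvidin-free: 312 × 13/16 = 253.5
  malvidin-pigmented: 312 × 3/16 = 58.5
χ² = Σ (O − E)² / E
  malvidin-free: (255 − 253.5)² / 253.5 = 0.0089
  malvidin-pigmented: (57 − 58.5)² / 58.5 = 0.0385
χ² = 0.0089 + 0.0385 = 0.0474 ≈ 0.047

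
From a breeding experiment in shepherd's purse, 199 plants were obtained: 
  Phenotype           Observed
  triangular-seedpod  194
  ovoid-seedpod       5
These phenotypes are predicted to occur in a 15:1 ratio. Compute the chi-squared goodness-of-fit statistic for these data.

4.744

Total ratio parts = 16. Expected numbers out of 199:
  triangular-seedpod: 199 × 15/16 = 186.5625
  ovoid-seedpod: 199 × 1/16 = 12.4375
χ² = Σ (O − E)² / E
  triangular-seedpod: (194 − 186.5625)² / 186.5625 = 0.2965
  ovoid-seedpod: (5 − 12.4375)² / 12.4375 = 4.4476
χ² = 0.2965 + 4.4476 = 4.7441 ≈ 4.744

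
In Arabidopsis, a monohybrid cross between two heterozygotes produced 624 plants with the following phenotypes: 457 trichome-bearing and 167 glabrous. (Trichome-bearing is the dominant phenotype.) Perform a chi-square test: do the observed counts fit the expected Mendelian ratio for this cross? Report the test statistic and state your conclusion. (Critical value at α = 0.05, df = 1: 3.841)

1.034; consistent

For a monohybrid cross between heterozygotes with complete dominance, the expected phenotypic ratio is 3:1.
The 3:1 ratio has 4 parts, so with N = 624 the expected counts are:
  trichome-bearing: 624 × 3/4 = 468
  glabrous: 624 × 1/4 = 156
χ² = Σ (O − E)² / E
  trichome-bearing: (457 − 468)² / 468 = 0.2585
  glabrous: (167 − 156)² / 156 = 0.7756
χ² = 0.2585 + 0.7756 = 1.0341 ≈ 1.034
Degrees of freedom = 2 − 1 = 1; critical value at α = 0.05 is 3.841.
Since 1.034 < 3.841, we fail to reject the null hypothesis — the data are consistent with the 3:1 ratio.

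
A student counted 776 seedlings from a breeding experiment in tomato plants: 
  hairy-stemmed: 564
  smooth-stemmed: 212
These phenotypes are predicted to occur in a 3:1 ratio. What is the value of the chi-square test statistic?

2.227

Under the 3:1 hypothesis (Σ ratio = 4, N = 776):
  hairy-stemmed: 776 × 3/4 = 582
  smooth-stemmed: 776 × 1/4 = 194
χ² = Σ (O − E)² / E
  hairy-stemmed: (564 − 582)² / 582 = 0.5567
  smooth-stemmed: (212 − 194)² / 194 = 1.6701
χ² = 0.5567 + 1.6701 = 2.2268 ≈ 2.227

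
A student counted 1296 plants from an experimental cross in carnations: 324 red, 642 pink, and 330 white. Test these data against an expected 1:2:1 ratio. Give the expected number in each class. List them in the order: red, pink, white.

Total ratio parts = 4. Expected numbers out of 1296:
  red: 1296 × 1/4 = 324
  pink: 1296 × 2/4 = 648
  white: 1296 × 1/4 = 324

324, 648, 324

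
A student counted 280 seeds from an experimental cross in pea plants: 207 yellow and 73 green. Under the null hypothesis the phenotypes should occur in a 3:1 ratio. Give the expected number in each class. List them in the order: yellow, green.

The 3:1 ratio has 4 parts, so with N = 280 the expected counts are:
  yellow: 280 × 3/4 = 210
  green: 280 × 1/4 = 70

210, 70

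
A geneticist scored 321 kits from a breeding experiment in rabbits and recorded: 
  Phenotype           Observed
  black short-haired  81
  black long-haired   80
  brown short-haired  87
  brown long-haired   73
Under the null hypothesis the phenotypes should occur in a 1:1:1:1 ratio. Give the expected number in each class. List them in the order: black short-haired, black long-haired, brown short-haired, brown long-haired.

80.25, 80.25, 80.25, 80.25

The 1:1:1:1 ratio has 4 parts, so with N = 321 the expected counts are:
  black short-haired: 321 × 1/4 = 80.25
  black long-haired: 321 × 1/4 = 80.25
  brown short-haired: 321 × 1/4 = 80.25
  brown long-haired: 321 × 1/4 = 80.25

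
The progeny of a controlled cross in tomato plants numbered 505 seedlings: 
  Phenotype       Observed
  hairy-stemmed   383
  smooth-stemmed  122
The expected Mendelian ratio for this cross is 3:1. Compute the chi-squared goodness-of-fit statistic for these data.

0.191

Expected counts for N = 505 under a 3:1 ratio (total parts = 4):
  hairy-stemmed: 505 × 3/4 = 378.75
  smooth-stemmed: 505 × 1/4 = 126.25
χ² = Σ (O − E)² / E
  hairy-stemmed: (383 − 378.75)² / 378.75 = 0.0477
  smooth-stemmed: (122 − 126.25)² / 126.25 = 0.1431
χ² = 0.0477 + 0.1431 = 0.1908 ≈ 0.191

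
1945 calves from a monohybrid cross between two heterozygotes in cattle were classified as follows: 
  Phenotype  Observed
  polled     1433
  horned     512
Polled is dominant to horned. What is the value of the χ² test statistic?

For a monohybrid cross between heterozygotes with complete dominance, the expected phenotypic ratio is 3:1.
Expected counts for N = 1945 under a 3:1 ratio (total parts = 4):
  polled: 1945 × 3/4 = 1458.75
  horned: 1945 × 1/4 = 486.25
χ² = Σ (O − E)² / E
  polled: (1433 − 1458.75)² / 1458.75 = 0.4545
  horned: (512 − 486.25)² / 486.25 = 1.3636
χ² = 0.4545 + 1.3636 = 1.8181 ≈ 1.818

1.818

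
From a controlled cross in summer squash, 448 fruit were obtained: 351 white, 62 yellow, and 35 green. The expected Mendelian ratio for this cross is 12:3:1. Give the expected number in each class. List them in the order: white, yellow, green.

336, 84, 28

Total ratio parts = 16. Expected numbers out of 448:
  white: 448 × 12/16 = 336
  yellow: 448 × 3/16 = 84
  green: 448 × 1/16 = 28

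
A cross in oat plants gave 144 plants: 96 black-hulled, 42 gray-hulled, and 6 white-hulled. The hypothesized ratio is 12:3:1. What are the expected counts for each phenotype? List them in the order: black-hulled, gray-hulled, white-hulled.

108, 27, 9

Under the 12:3:1 hypothesis (Σ ratio = 16, N = 144):
  black-hulled: 144 × 12/16 = 108
  gray-hulled: 144 × 3/16 = 27
  white-hulled: 144 × 1/16 = 9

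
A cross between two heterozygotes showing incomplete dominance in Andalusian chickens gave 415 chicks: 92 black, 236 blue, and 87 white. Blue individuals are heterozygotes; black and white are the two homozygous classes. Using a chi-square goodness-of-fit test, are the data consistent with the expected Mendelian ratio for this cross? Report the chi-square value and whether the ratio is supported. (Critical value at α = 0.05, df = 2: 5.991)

With incomplete dominance, a heterozygote × heterozygote cross gives a 1:2:1 phenotypic ratio.
Total ratio parts = 4. Expected numbers out of 415:
  black: 415 × 1/4 = 103.75
  blue: 415 × 2/4 = 207.5
  white: 415 × 1/4 = 103.75
χ² = Σ (O − E)² / E
  black: (92 − 103.75)² / 103.75 = 1.3307
  blue: (236 − 207.5)² / 207.5 = 3.9145
  white: (87 − 103.75)² / 103.75 = 2.7042
χ² = 1.3307 + 3.9145 + 2.7042 = 7.9494 ≈ 7.949
Degrees of freedom = 3 − 1 = 2; critical value at α = 0.05 is 5.991.
Since 7.949 > 5.991, we reject the null hypothesis — the data do not fit the 1:2:1 ratio.

7.949; not consistent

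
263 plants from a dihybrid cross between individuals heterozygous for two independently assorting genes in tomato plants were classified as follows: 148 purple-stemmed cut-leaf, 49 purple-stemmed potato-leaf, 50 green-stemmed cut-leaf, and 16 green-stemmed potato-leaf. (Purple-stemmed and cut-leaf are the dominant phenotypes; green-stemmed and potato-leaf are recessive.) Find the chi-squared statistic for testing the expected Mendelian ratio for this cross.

A dihybrid F₂ with independent assortment and complete dominance at both loci gives a 9:3:3:1 phenotypic ratio.
The 9:3:3:1 ratio has 16 parts, so with N = 263 the expected counts are:
  purple-stemmed cut-leaf: 263 × 9/16 = 147.9375
  purple-stemmed potato-leaf: 263 × 3/16 = 49.3125
  green-stemmed cut-leaf: 263 × 3/16 = 49.3125
  green-stemmed potato-leaf: 263 × 1/16 = 16.4375
χ² = Σ (O − E)² / E
  purple-stemmed cut-leaf: (148 − 147.9375)² / 147.9375 = 0.0000
  purple-stemmed potato-leaf: (49 − 49.3125)² / 49.3125 = 0.0020
  green-stemmed cut-leaf: (50 − 49.3125)² / 49.3125 = 0.0096
  green-stemmed potato-leaf: (16 − 16.4375)² / 16.4375 = 0.0116
χ² = 0.0000 + 0.0020 + 0.0096 + 0.0116 = 0.0232 ≈ 0.023

0.023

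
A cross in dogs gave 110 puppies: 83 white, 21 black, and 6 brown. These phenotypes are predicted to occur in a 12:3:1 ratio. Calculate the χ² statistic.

Under the 12:3:1 hypothesis (Σ ratio = 16, N = 110):
  white: 110 × 12/16 = 82.5
  black: 110 × 3/16 = 20.625
  brown: 110 × 1/16 = 6.875
χ² = Σ (O − E)² / E
  white: (83 − 82.5)² / 82.5 = 0.0030
  black: (21 − 20.625)² / 20.625 = 0.0068
  brown: (6 − 6.875)² / 6.875 = 0.1114
χ² = 0.0030 + 0.0068 + 0.1114 = 0.1212 ≈ 0.121

0.121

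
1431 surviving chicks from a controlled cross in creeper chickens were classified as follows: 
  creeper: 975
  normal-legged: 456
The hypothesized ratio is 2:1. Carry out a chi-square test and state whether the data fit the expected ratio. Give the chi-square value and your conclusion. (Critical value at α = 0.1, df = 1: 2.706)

Under the 2:1 hypothesis (Σ ratio = 3, N = 1431):
  creeper: 1431 × 2/3 = 954
  normal-legged: 1431 × 1/3 = 477
χ² = Σ (O − E)² / E
  creeper: (975 − 954)² / 954 = 0.4623
  normal-legged: (456 − 477)² / 477 = 0.9245
χ² = 0.4623 + 0.9245 = 1.3868 ≈ 1.387
Degrees of freedom = 2 − 1 = 1; critical value at α = 0.1 is 2.706.
Since 1.387 < 2.706, we fail to reject the null hypothesis — the data are consistent with the 2:1 ratio.

1.387; consistent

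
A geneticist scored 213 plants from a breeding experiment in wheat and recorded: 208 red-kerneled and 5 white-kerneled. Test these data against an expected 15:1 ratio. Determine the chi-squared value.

Total ratio parts = 16. Expected numbers out of 213:
  red-kerneled: 213 × 15/16 = 199.6875
  white-kerneled: 213 × 1/16 = 13.3125
χ² = Σ (O − E)² / E
  red-kerneled: (208 − 199.6875)² / 199.6875 = 0.3460
  white-kerneled: (5 − 13.3125)² / 13.3125 = 5.1904
χ² = 0.3460 + 5.1904 = 5.5364 ≈ 5.536

5.536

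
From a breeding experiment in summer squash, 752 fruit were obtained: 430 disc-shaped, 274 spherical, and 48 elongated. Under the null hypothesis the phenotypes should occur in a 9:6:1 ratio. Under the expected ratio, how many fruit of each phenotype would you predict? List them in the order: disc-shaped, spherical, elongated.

423, 282, 47

The 9:6:1 ratio has 16 parts, so with N = 752 the expected counts are:
  disc-shaped: 752 × 9/16 = 423
  spherical: 752 × 6/16 = 282
  elongated: 752 × 1/16 = 47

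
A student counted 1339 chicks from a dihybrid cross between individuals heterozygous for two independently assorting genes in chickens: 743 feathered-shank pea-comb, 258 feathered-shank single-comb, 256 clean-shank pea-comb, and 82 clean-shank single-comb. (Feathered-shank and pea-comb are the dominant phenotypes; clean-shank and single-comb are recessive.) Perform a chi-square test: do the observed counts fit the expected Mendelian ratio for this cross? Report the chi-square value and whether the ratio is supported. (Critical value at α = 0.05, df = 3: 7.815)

0.461; consistent

A dihybrid F₂ with independent assortment and complete dominance at both loci gives a 9:3:3:1 phenotypic ratio.
The 9:3:3:1 ratio has 16 parts, so with N = 1339 the expected counts are:
  feathered-shank pea-comb: 1339 × 9/16 = 753.1875
  feathered-shank single-comb: 1339 × 3/16 = 251.0625
  clean-shank pea-comb: 1339 × 3/16 = 251.0625
  clean-shank single-comb: 1339 × 1/16 = 83.6875
χ² = Σ (O − E)² / E
  feathered-shank pea-comb: (743 − 753.1875)² / 753.1875 = 0.1378
  feathered-shank single-comb: (258 − 251.0625)² / 251.0625 = 0.1917
  clean-shank pea-comb: (256 − 251.0625)² / 251.0625 = 0.0971
  clean-shank single-comb: (82 − 83.6875)² / 83.6875 = 0.0340
χ² = 0.1378 + 0.1917 + 0.0971 + 0.0340 = 0.4606 ≈ 0.461
Degrees of freedom = 4 − 1 = 3; critical value at α = 0.05 is 7.815.
Since 0.461 < 7.815, we fail to reject the null hypothesis — the data are consistent with the 9:3:3:1 ratio.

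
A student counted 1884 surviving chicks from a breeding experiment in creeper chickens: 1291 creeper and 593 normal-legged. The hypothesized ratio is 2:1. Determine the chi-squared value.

2.926

The 2:1 ratio has 3 parts, so with N = 1884 the expected counts are:
  creeper: 1884 × 2/3 = 1256
  normal-legged: 1884 × 1/3 = 628
χ² = Σ (O − E)² / E
  creeper: (1291 − 1256)² / 1256 = 0.9753
  normal-legged: (593 − 628)² / 628 = 1.9506
χ² = 0.9753 + 1.9506 = 2.9259 ≈ 2.926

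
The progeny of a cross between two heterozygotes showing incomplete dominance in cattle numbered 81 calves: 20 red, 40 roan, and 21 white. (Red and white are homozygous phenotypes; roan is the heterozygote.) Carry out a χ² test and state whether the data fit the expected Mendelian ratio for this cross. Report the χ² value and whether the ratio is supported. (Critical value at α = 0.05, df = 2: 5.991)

0.037; consistent

With incomplete dominance, a heterozygote × heterozygote cross gives a 1:2:1 phenotypic ratio.
Total ratio parts = 4. Expected numbers out of 81:
  red: 81 × 1/4 = 20.25
  roan: 81 × 2/4 = 40.5
  white: 81 × 1/4 = 20.25
χ² = Σ (O − E)² / E
  red: (20 − 20.25)² / 20.25 = 0.0031
  roan: (40 − 40.5)² / 40.5 = 0.0062
  white: (21 − 20.25)² / 20.25 = 0.0278
χ² = 0.0031 + 0.0062 + 0.0278 = 0.0371 ≈ 0.037
Degrees of freedom = 3 − 1 = 2; critical value at α = 0.05 is 5.991.
Since 0.037 < 5.991, we fail to reject the null hypothesis — the data are consistent with the 1:2:1 ratio.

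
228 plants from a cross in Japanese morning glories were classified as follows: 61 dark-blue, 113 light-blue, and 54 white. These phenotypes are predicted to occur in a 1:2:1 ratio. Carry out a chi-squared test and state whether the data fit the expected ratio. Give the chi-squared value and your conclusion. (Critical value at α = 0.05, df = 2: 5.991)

Total ratio parts = 4. Expected numbers out of 228:
  dark-blue: 228 × 1/4 = 57
  light-blue: 228 × 2/4 = 114
  white: 228 × 1/4 = 57
χ² = Σ (O − E)² / E
  dark-blue: (61 − 57)² / 57 = 0.2807
  light-blue: (113 − 114)² / 114 = 0.0088
  white: (54 − 57)² / 57 = 0.1579
χ² = 0.2807 + 0.0088 + 0.1579 = 0.4474 ≈ 0.447
Degrees of freedom = 3 − 1 = 2; critical value at α = 0.05 is 5.991.
Since 0.447 < 5.991, we fail to reject the null hypothesis — the data are consistent with the 1:2:1 ratio.

0.447; consistent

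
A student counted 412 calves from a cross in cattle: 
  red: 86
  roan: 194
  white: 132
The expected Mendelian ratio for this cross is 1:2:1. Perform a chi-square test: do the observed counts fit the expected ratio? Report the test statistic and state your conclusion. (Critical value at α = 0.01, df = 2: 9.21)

11.670; not consistent

Expected counts for N = 412 under a 1:2:1 ratio (total parts = 4):
  red: 412 × 1/4 = 103
  roan: 412 × 2/4 = 206
  white: 412 × 1/4 = 103
χ² = Σ (O − E)² / E
  red: (86 − 103)² / 103 = 2.8058
  roan: (194 − 206)² / 206 = 0.6990
  white: (132 − 103)² / 103 = 8.1650
χ² = 2.8058 + 0.6990 + 8.1650 = 11.6698 ≈ 11.670
Degrees of freedom = 3 − 1 = 2; critical value at α = 0.01 is 9.21.
Since 11.670 > 9.21, we reject the null hypothesis — the data do not fit the 1:2:1 ratio.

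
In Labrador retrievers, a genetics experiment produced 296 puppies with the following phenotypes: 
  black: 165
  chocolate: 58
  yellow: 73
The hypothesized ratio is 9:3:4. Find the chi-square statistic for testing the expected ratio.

Total ratio parts = 16. Expected numbers out of 296:
  black: 296 × 9/16 = 166.5
  chocolate: 296 × 3/16 = 55.5
  yellow: 296 × 4/16 = 74
χ² = Σ (O − E)² / E
  black: (165 − 166.5)² / 166.5 = 0.0135
  chocolate: (58 − 55.5)² / 55.5 = 0.1126
  yellow: (73 − 74)² / 74 = 0.0135
χ² = 0.0135 + 0.1126 + 0.0135 = 0.1396 ≈ 0.140

0.140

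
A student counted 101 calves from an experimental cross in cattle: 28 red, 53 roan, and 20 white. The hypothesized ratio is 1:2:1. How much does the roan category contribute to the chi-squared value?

Expected counts for N = 101 under a 1:2:1 ratio (total parts = 4):
  red: 101 × 1/4 = 25.25
  roan: 101 × 2/4 = 50.5
  white: 101 × 1/4 = 25.25
Contribution of roan: (53 − 50.5)² / 50.5 = 0.1238

0.124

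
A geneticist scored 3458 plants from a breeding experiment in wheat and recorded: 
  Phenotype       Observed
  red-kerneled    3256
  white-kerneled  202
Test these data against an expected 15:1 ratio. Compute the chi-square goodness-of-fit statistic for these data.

Expected counts for N = 3458 under a 15:1 ratio (total parts = 16):
  red-kerneled: 3458 × 15/16 = 3241.875
  white-kerneled: 3458 × 1/16 = 216.125
χ² = Σ (O − E)² / E
  red-kerneled: (3256 − 3241.875)² / 3241.875 = 0.0615
  white-kerneled: (202 − 216.125)² / 216.125 = 0.9231
χ² = 0.0615 + 0.9231 = 0.9846 ≈ 0.985

0.985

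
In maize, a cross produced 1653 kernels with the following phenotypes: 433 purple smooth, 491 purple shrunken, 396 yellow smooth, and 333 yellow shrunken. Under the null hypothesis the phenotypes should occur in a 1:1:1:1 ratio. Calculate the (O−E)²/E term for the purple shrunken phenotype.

14.628

Under the 1:1:1:1 hypothesis (Σ ratio = 4, N = 1653):
  purple smooth: 1653 × 1/4 = 413.25
  purple shrunken: 1653 × 1/4 = 413.25
  yellow smooth: 1653 × 1/4 = 413.25
  yellow shrunken: 1653 × 1/4 = 413.25
Contribution of purple shrunken: (491 − 413.25)² / 413.25 = 14.6281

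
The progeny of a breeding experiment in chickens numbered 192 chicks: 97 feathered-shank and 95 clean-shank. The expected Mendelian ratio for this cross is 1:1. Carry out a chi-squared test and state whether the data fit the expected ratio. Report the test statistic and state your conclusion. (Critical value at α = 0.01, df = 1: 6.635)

Expected counts for N = 192 under a 1:1 ratio (total parts = 2):
  feathered-shank: 192 × 1/2 = 96
  clean-shank: 192 × 1/2 = 96
χ² = Σ (O − E)² / E
  feathered-shank: (97 − 96)² / 96 = 0.0104
  clean-shank: (95 − 96)² / 96 = 0.0104
χ² = 0.0104 + 0.0104 = 0.0208 ≈ 0.021
Degrees of freedom = 2 − 1 = 1; critical value at α = 0.01 is 6.635.
Since 0.021 < 6.635, we fail to reject the null hypothesis — the data are consistent with the 1:1 ratio.

0.021; consistent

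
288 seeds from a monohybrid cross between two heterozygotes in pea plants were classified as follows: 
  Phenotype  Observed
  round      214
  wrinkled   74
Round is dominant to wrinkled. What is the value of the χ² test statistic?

For a monohybrid cross between heterozygotes with complete dominance, the expected phenotypic ratio is 3:1.
Total ratio parts = 4. Expected numbers out of 288:
  round: 288 × 3/4 = 216
  wrinkled: 288 × 1/4 = 72
χ² = Σ (O − E)² / E
  round: (214 − 216)² / 216 = 0.0185
  wrinkled: (74 − 72)² / 72 = 0.0556
χ² = 0.0185 + 0.0556 = 0.0741 ≈ 0.074

0.074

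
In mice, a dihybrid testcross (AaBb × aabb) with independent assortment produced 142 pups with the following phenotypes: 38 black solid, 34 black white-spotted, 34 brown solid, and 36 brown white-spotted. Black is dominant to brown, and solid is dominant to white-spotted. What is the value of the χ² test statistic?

A dihybrid testcross with independent assortment gives a 1:1:1:1 ratio.
Expected counts for N = 142 under a 1:1:1:1 ratio (total parts = 4):
  black solid: 142 × 1/4 = 35.5
  black white-spotted: 142 × 1/4 = 35.5
  brown solid: 142 × 1/4 = 35.5
  brown white-spotted: 142 × 1/4 = 35.5
χ² = Σ (O − E)² / E
  black solid: (38 − 35.5)² / 35.5 = 0.1761
  black white-spotted: (34 − 35.5)² / 35.5 = 0.0634
  brown solid: (34 − 35.5)² / 35.5 = 0.0634
  brown white-spotted: (36 − 35.5)² / 35.5 = 0.0070
χ² = 0.1761 + 0.0634 + 0.0634 + 0.0070 = 0.3099 ≈ 0.310

0.310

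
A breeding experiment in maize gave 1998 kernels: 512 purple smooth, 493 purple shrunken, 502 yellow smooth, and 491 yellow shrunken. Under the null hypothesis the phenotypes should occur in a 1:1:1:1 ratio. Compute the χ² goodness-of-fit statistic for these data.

Total ratio parts = 4. Expected numbers out of 1998:
  purple smooth: 1998 × 1/4 = 499.5
  purple shrunken: 1998 × 1/4 = 499.5
  yellow smooth: 1998 × 1/4 = 499.5
  yellow shrunken: 1998 × 1/4 = 499.5
χ² = Σ (O − E)² / E
  purple smooth: (512 − 499.5)² / 499.5 = 0.3128
  purple shrunken: (493 − 499.5)² / 499.5 = 0.0846
  yellow smooth: (502 − 499.5)² / 499.5 = 0.0125
  yellow shrunken: (491 − 499.5)² / 499.5 = 0.1446
χ² = 0.3128 + 0.0846 + 0.0125 + 0.1446 = 0.5545 ≈ 0.555

0.555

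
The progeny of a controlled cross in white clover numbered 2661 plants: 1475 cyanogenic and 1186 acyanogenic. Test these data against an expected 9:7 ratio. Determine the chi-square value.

Expected counts for N = 2661 under a 9:7 ratio (total parts = 16):
  cyanogenic: 2661 × 9/16 = 1496.8125
  acyanogenic: 2661 × 7/16 = 1164.1875
χ² = Σ (O − E)² / E
  cyanogenic: (1475 − 1496.8125)² / 1496.8125 = 0.3179
  acyanogenic: (1186 − 1164.1875)² / 1164.1875 = 0.4087
χ² = 0.3179 + 0.4087 = 0.7266 ≈ 0.727

0.727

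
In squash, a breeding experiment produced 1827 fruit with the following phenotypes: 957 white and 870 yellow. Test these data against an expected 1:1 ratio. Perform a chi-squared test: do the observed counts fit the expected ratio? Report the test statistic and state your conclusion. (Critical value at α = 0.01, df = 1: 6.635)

4.143; consistent

Expected counts for N = 1827 under a 1:1 ratio (total parts = 2):
  white: 1827 × 1/2 = 913.5
  yellow: 1827 × 1/2 = 913.5
χ² = Σ (O − E)² / E
  white: (957 − 913.5)² / 913.5 = 2.0714
  yellow: (870 − 913.5)² / 913.5 = 2.0714
χ² = 2.0714 + 2.0714 = 4.1428 ≈ 4.143
Degrees of freedom = 2 − 1 = 1; critical value at α = 0.01 is 6.635.
Since 4.143 < 6.635, we fail to reject the null hypothesis — the data are consistent with the 1:1 ratio.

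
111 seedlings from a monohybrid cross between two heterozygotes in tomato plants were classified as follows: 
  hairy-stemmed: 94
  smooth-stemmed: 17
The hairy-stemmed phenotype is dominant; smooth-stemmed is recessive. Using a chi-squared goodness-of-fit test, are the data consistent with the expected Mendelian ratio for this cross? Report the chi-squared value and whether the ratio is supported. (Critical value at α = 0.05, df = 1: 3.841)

5.553; not consistent

For a monohybrid cross between heterozygotes with complete dominance, the expected phenotypic ratio is 3:1.
Expected counts for N = 111 under a 3:1 ratio (total parts = 4):
  hairy-stemmed: 111 × 3/4 = 83.25
  smooth-stemmed: 111 × 1/4 = 27.75
χ² = Σ (O − E)² / E
  hairy-stemmed: (94 − 83.25)² / 83.25 = 1.3881
  smooth-stemmed: (17 − 27.75)² / 27.75 = 4.1644
χ² = 1.3881 + 4.1644 = 5.5525 ≈ 5.553
Degrees of freedom = 2 − 1 = 1; critical value at α = 0.05 is 3.841.
Since 5.553 > 3.841, we reject the null hypothesis — the data do not fit the 3:1 ratio.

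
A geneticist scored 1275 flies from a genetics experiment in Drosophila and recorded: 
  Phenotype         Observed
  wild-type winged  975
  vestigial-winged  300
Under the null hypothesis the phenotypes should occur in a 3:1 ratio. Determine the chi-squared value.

Under the 3:1 hypothesis (Σ ratio = 4, N = 1275):
  wild-type winged: 1275 × 3/4 = 956.25
  vestigial-winged: 1275 × 1/4 = 318.75
χ² = Σ (O − E)² / E
  wild-type winged: (975 − 956.25)² / 956.25 = 0.3676
  vestigial-winged: (300 − 318.75)² / 318.75 = 1.1029
χ² = 0.3676 + 1.1029 = 1.4705 ≈ 1.471

1.471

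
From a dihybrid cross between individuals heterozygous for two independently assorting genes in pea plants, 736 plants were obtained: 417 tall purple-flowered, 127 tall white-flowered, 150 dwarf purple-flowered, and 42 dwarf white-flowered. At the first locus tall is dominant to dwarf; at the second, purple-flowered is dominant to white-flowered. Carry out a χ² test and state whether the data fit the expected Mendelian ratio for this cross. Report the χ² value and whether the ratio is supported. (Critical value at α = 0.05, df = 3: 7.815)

A dihybrid F₂ with independent assortment and complete dominance at both loci gives a 9:3:3:1 phenotypic ratio.
The 9:3:3:1 ratio has 16 parts, so with N = 736 the expected counts are:
  tall purple-flowered: 736 × 9/16 = 414
  tall white-flowered: 736 × 3/16 = 138
  dwarf purple-flowered: 736 × 3/16 = 138
  dwarf white-flowered: 736 × 1/16 = 46
χ² = Σ (O − E)² / E
  tall purple-flowered: (417 − 414)² / 414 = 0.0217
  tall white-flowered: (127 − 138)² / 138 = 0.8768
  dwarf purple-flowered: (150 − 138)² / 138 = 1.0435
  dwarf white-flowered: (42 − 46)² / 46 = 0.3478
χ² = 0.0217 + 0.8768 + 1.0435 + 0.3478 = 2.2898 ≈ 2.290
Degrees of freedom = 4 − 1 = 3; critical value at α = 0.05 is 7.815.
Since 2.290 < 7.815, we fail to reject the null hypothesis — the data are consistent with the 9:3:3:1 ratio.

2.290; consistent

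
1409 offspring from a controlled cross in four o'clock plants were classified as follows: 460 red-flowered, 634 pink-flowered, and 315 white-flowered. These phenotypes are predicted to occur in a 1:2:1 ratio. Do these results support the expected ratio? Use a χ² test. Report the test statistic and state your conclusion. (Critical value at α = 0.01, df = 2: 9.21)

The 1:2:1 ratio has 4 parts, so with N = 1409 the expected counts are:
  red-flowered: 1409 × 1/4 = 352.25
  pink-flowered: 1409 × 2/4 = 704.5
  white-flowered: 1409 × 1/4 = 352.25
χ² = Σ (O − E)² / E
  red-flowered: (460 − 352.25)² / 352.25 = 32.9597
  pink-flowered: (634 − 704.5)² / 704.5 = 7.0550
  white-flowered: (315 − 352.25)² / 352.25 = 3.9391
χ² = 32.9597 + 7.0550 + 3.9391 = 43.9538 ≈ 43.954
Degrees of freedom = 3 − 1 = 2; critical value at α = 0.01 is 9.21.
Since 43.954 > 9.21, we reject the null hypothesis — the data do not fit the 1:2:1 ratio.

43.954; not consistent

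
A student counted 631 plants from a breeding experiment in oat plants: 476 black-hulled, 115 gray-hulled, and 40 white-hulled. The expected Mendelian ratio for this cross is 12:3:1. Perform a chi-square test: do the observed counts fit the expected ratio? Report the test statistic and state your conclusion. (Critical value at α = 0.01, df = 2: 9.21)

Expected counts for N = 631 under a 12:3:1 ratio (total parts = 16):
  black-hulled: 631 × 12/16 = 473.25
  gray-hulled: 631 × 3/16 = 118.3125
  white-hulled: 631 × 1/16 = 39.4375
χ² = Σ (O − E)² / E
  black-hulled: (476 − 473.25)² / 473.25 = 0.0160
  gray-hulled: (115 − 118.3125)² / 118.3125 = 0.0927
  white-hulled: (40 − 39.4375)² / 39.4375 = 0.0080
χ² = 0.0160 + 0.0927 + 0.0080 = 0.1167 ≈ 0.117
Degrees of freedom = 3 − 1 = 2; critical value at α = 0.01 is 9.21.
Since 0.117 < 9.21, we fail to reject the null hypothesis — the data are consistent with the 12:3:1 ratio.

0.117; consistent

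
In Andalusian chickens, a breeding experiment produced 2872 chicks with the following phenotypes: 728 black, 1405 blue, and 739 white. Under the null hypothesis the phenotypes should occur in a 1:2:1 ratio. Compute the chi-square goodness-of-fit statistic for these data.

Total ratio parts = 4. Expected numbers out of 2872:
  black: 2872 × 1/4 = 718
  blue: 2872 × 2/4 = 1436
  white: 2872 × 1/4 = 718
χ² = Σ (O − E)² / E
  black: (728 − 718)² / 718 = 0.1393
  blue: (1405 − 1436)² / 1436 = 0.6692
  white: (739 − 718)² / 718 = 0.6142
χ² = 0.1393 + 0.6692 + 0.6142 = 1.4227 ≈ 1.423

1.423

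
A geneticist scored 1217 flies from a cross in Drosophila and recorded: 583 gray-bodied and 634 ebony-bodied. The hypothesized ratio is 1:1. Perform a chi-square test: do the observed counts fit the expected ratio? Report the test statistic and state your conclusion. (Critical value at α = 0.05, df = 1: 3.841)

2.137; consistent

Under the 1:1 hypothesis (Σ ratio = 2, N = 1217):
  gray-bodied: 1217 × 1/2 = 608.5
  ebony-bodied: 1217 × 1/2 = 608.5
χ² = Σ (O − E)² / E
  gray-bodied: (583 − 608.5)² / 608.5 = 1.0686
  ebony-bodied: (634 − 608.5)² / 608.5 = 1.0686
χ² = 1.0686 + 1.0686 = 2.1372 ≈ 2.137
Degrees of freedom = 2 − 1 = 1; critical value at α = 0.05 is 3.841.
Since 2.137 < 3.841, we fail to reject the null hypothesis — the data are consistent with the 1:1 ratio.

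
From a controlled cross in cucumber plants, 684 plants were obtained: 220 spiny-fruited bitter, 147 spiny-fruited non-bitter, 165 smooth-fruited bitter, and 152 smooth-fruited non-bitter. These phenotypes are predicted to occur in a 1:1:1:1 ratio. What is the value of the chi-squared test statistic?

19.731

Expected counts for N = 684 under a 1:1:1:1 ratio (total parts = 4):
  spiny-fruited bitter: 684 × 1/4 = 171
  spiny-fruited non-bitter: 684 × 1/4 = 171
  smooth-fruited bitter: 684 × 1/4 = 171
  smooth-fruited non-bitter: 684 × 1/4 = 171
χ² = Σ (O − E)² / E
  spiny-fruited bitter: (220 − 171)² / 171 = 14.0409
  spiny-fruited non-bitter: (147 − 171)² / 171 = 3.3684
  smooth-fruited bitter: (165 − 171)² / 171 = 0.2105
  smooth-fruited non-bitter: (152 − 171)² / 171 = 2.1111
χ² = 14.0409 + 3.3684 + 0.2105 + 2.1111 = 19.7309 ≈ 19.731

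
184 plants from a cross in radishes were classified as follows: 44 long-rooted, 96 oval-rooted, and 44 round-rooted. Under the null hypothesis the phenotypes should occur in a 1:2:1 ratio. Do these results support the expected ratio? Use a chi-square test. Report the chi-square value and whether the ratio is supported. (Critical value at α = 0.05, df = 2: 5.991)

Expected counts for N = 184 under a 1:2:1 ratio (total parts = 4):
  long-rooted: 184 × 1/4 = 46
  oval-rooted: 184 × 2/4 = 92
  round-rooted: 184 × 1/4 = 46
χ² = Σ (O − E)² / E
  long-rooted: (44 − 46)² / 46 = 0.0870
  oval-rooted: (96 − 92)² / 92 = 0.1739
  round-rooted: (44 − 46)² / 46 = 0.0870
χ² = 0.0870 + 0.1739 + 0.0870 = 0.3479 ≈ 0.348
Degrees of freedom = 3 − 1 = 2; critical value at α = 0.05 is 5.991.
Since 0.348 < 5.991, we fail to reject the null hypothesis — the data are consistent with the 1:2:1 ratio.

0.348; consistent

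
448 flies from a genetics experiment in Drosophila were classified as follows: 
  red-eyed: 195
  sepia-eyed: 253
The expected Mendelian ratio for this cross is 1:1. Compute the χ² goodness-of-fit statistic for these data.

7.509

The 1:1 ratio has 2 parts, so with N = 448 the expected counts are:
  red-eyed: 448 × 1/2 = 224
  sepia-eyed: 448 × 1/2 = 224
χ² = Σ (O − E)² / E
  red-eyed: (195 − 224)² / 224 = 3.7545
  sepia-eyed: (253 − 224)² / 224 = 3.7545
χ² = 3.7545 + 3.7545 = 7.509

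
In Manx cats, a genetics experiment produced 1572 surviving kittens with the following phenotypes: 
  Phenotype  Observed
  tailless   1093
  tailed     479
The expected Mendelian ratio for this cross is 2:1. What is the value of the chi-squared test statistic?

The 2:1 ratio has 3 parts, so with N = 1572 the expected counts are:
  tailless: 1572 × 2/3 = 1048
  tailed: 1572 × 1/3 = 524
χ² = Σ (O − E)² / E
  tailless: (1093 − 1048)² / 1048 = 1.9323
  tailed: (479 − 524)² / 524 = 3.8645
χ² = 1.9323 + 3.8645 = 5.7968 ≈ 5.797

5.797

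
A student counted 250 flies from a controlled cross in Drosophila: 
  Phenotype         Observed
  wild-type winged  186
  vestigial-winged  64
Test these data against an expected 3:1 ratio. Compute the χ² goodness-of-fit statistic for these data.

0.048

Under the 3:1 hypothesis (Σ ratio = 4, N = 250):
  wild-type winged: 250 × 3/4 = 187.5
  vestigial-winged: 250 × 1/4 = 62.5
χ² = Σ (O − E)² / E
  wild-type winged: (186 − 187.5)² / 187.5 = 0.0120
  vestigial-winged: (64 − 62.5)² / 62.5 = 0.0360
χ² = 0.0120 + 0.0360 = 0.048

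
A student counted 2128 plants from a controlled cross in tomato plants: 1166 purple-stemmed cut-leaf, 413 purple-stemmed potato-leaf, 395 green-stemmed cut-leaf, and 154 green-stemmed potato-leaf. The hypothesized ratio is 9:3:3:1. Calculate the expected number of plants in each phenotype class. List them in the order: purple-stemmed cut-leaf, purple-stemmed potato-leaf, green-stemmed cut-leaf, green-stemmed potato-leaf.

Expected counts for N = 2128 under a 9:3:3:1 ratio (total parts = 16):
  purple-stemmed cut-leaf: 2128 × 9/16 = 1197
  purple-stemmed potato-leaf: 2128 × 3/16 = 399
  green-stemmed cut-leaf: 2128 × 3/16 = 399
  green-stemmed potato-leaf: 2128 × 1/16 = 133

1197, 399, 399, 133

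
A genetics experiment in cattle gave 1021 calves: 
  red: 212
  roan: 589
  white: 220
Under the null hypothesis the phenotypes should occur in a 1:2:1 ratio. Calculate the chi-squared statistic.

24.267

Total ratio parts = 4. Expected numbers out of 1021:
  red: 1021 × 1/4 = 255.25
  roan: 1021 × 2/4 = 510.5
  white: 1021 × 1/4 = 255.25
χ² = Σ (O − E)² / E
  red: (212 − 255.25)² / 255.25 = 7.3284
  roan: (589 − 510.5)² / 510.5 = 12.0710
  white: (220 − 255.25)² / 255.25 = 4.8680
χ² = 7.3284 + 12.0710 + 4.8680 = 24.2674 ≈ 24.267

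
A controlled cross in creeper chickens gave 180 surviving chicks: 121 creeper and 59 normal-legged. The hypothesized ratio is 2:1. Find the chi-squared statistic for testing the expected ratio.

Expected counts for N = 180 under a 2:1 ratio (total parts = 3):
  creeper: 180 × 2/3 = 120
  normal-legged: 180 × 1/3 = 60
χ² = Σ (O − E)² / E
  creeper: (121 − 120)² / 120 = 0.0083
  normal-legged: (59 − 60)² / 60 = 0.0167
χ² = 0.0083 + 0.0167 = 0.025

0.025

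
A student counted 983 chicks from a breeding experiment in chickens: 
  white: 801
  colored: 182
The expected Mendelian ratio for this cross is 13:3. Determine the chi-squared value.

The 13:3 ratio has 16 parts, so with N = 983 the expected counts are:
  white: 983 × 13/16 = 798.6875
  colored: 983 × 3/16 = 184.3125
χ² = Σ (O − E)² / E
  white: (801 − 798.6875)² / 798.6875 = 0.0067
  colored: (182 − 184.3125)² / 184.3125 = 0.0290
χ² = 0.0067 + 0.0290 = 0.0357 ≈ 0.036

0.036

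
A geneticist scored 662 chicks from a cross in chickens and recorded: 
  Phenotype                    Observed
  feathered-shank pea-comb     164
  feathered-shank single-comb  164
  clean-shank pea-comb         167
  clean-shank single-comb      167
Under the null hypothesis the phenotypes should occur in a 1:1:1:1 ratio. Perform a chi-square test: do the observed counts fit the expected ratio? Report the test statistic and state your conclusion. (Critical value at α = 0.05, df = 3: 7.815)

0.054; consistent

Total ratio parts = 4. Expected numbers out of 662:
  feathered-shank pea-comb: 662 × 1/4 = 165.5
  feathered-shank single-comb: 662 × 1/4 = 165.5
  clean-shank pea-comb: 662 × 1/4 = 165.5
  clean-shank single-comb: 662 × 1/4 = 165.5
χ² = Σ (O − E)² / E
  feathered-shank pea-comb: (164 − 165.5)² / 165.5 = 0.0136
  feathered-shank single-comb: (164 − 165.5)² / 165.5 = 0.0136
  clean-shank pea-comb: (167 − 165.5)² / 165.5 = 0.0136
  clean-shank single-comb: (167 − 165.5)² / 165.5 = 0.0136
χ² = 0.0136 + 0.0136 + 0.0136 + 0.0136 = 0.0544 ≈ 0.054
Degrees of freedom = 4 − 1 = 3; critical value at α = 0.05 is 7.815.
Since 0.054 < 7.815, we fail to reject the null hypothesis — the data are consistent with the 1:1:1:1 ratio.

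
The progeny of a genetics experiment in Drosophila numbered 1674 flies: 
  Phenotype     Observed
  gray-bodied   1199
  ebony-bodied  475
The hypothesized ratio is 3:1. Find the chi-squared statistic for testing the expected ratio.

The 3:1 ratio has 4 parts, so with N = 1674 the expected counts are:
  gray-bodied: 1674 × 3/4 = 1255.5
  ebony-bodied: 1674 × 1/4 = 418.5
χ² = Σ (O − E)² / E
  gray-bodied: (1199 − 1255.5)² / 1255.5 = 2.5426
  ebony-bodied: (475 − 418.5)² / 418.5 = 7.6278
χ² = 2.5426 + 7.6278 = 10.1704 ≈ 10.170

10.170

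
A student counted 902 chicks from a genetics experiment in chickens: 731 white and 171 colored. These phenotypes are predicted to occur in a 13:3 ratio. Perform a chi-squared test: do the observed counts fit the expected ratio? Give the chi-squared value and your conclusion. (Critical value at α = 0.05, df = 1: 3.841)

Expected counts for N = 902 under a 13:3 ratio (total parts = 16):
  white: 902 × 13/16 = 732.875
  colored: 902 × 3/16 = 169.125
χ² = Σ (O − E)² / E
  white: (731 − 732.875)² / 732.875 = 0.0048
  colored: (171 − 169.125)² / 169.125 = 0.0208
χ² = 0.0048 + 0.0208 = 0.0256 ≈ 0.026
Degrees of freedom = 2 − 1 = 1; critical value at α = 0.05 is 3.841.
Since 0.026 < 3.841, we fail to reject the null hypothesis — the data are consistent with the 13:3 ratio.

0.026; consistent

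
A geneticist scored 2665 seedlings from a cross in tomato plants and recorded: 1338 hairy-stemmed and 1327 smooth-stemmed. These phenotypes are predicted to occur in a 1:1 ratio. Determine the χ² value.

The 1:1 ratio has 2 parts, so with N = 2665 the expected counts are:
  hairy-stemmed: 2665 × 1/2 = 1332.5
  smooth-stemmed: 2665 × 1/2 = 1332.5
χ² = Σ (O − E)² / E
  hairy-stemmed: (1338 − 1332.5)² / 1332.5 = 0.0227
  smooth-stemmed: (1327 − 1332.5)² / 1332.5 = 0.0227
χ² = 0.0227 + 0.0227 = 0.0454 ≈ 0.045

0.045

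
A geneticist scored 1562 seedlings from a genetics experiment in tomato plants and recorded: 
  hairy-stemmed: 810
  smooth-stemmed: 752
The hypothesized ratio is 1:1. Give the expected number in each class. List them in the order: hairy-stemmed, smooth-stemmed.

781, 781

Under the 1:1 hypothesis (Σ ratio = 2, N = 1562):
  hairy-stemmed: 1562 × 1/2 = 781
  smooth-stemmed: 1562 × 1/2 = 781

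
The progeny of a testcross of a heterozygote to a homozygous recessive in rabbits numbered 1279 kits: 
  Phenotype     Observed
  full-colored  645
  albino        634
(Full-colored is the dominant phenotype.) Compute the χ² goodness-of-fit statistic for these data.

0.095

A testcross of a heterozygote (Aa × aa) gives a 1:1 phenotypic ratio.
Under the 1:1 hypothesis (Σ ratio = 2, N = 1279):
  full-colored: 1279 × 1/2 = 639.5
  albino: 1279 × 1/2 = 639.5
χ² = Σ (O − E)² / E
  full-colored: (645 − 639.5)² / 639.5 = 0.0473
  albino: (634 − 639.5)² / 639.5 = 0.0473
χ² = 0.0473 + 0.0473 = 0.0946 ≈ 0.095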